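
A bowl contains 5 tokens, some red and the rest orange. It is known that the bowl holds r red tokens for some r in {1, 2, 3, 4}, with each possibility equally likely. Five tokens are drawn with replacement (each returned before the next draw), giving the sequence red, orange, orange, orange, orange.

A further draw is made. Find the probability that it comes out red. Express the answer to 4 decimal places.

0.3149

For each hypothesis, P(data | H) works out to: P(data | r = 1) = (1/5)(4/5)(4/5)(4/5)(4/5) = 0.08192; P(data | r = 2) = (2/5)(3/5)(3/5)(3/5)(3/5) = 0.05184; P(data | r = 3) = (3/5)(2/5)(2/5)(2/5)(2/5) = 0.01536; P(data | r = 4) = (4/5)(1/5)(1/5)(1/5)(1/5) = 0.00128.
Weighting by the prior gives 1/4 · 0.08192 = 0.02048, 1/4 · 0.05184 = 0.01296, 1/4 · 0.01536 = 0.00384, 1/4 · 0.00128 = 0.00032; with total 0.0376.
Dividing through by the total gives posterior P(r = 1 | data) = 0.54468, P(r = 2 | data) = 0.34468, P(r = 3 | data) = 0.10213, P(r = 4 | data) = 0.0085106.
Averaging over the posterior, P(red next | data) = (1/5)(0.54468) + (2/5)(0.34468) + (3/5)(0.10213) + (4/5)(0.0085106) = 0.31489.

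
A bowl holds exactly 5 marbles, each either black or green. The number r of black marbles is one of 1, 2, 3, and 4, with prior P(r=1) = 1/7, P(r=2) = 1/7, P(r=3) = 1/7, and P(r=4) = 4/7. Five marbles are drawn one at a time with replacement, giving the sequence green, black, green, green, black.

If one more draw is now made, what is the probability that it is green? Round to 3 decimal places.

Under each hypothesis, the probability of the observed sequence is: P(data | r = 1) = (4/5)(1/5)(4/5)(4/5)(1/5) = 0.02048; P(data | r = 2) = (3/5)(2/5)(3/5)(3/5)(2/5) = 0.03456; P(data | r = 3) = (2/5)(3/5)(2/5)(2/5)(3/5) = 0.02304; P(data | r = 4) = (1/5)(4/5)(1/5)(1/5)(4/5) = 0.00512.
Multiplying each by its prior: 1/7 · 0.02048 = 0.0029257, 1/7 · 0.03456 = 0.0049371, 1/7 · 0.02304 = 0.0032914, 4/7 · 0.00512 = 0.0029257; these sum to 0.01408.
The posterior is then P(r = 1 | data) = 0.20779, P(r = 2 | data) = 0.35065, P(r = 3 | data) = 0.23377, P(r = 4 | data) = 0.20779.
So P(green next | data) = Σ P(green next | H) P(H | data) = (4/5)(0.20779) + (3/5)(0.35065) + (2/5)(0.23377) + (1/5)(0.20779) = 0.51169.

0.512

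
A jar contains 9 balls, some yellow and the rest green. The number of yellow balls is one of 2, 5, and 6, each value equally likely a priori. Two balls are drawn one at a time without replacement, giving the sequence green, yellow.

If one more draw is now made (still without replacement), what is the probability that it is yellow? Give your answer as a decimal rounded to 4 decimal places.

0.5055

The likelihood of the observed sequence under each hypothesis: P(data | r = 2) = (7/9)(2/8) = 7/36; P(data | r = 5) = (4/9)(5/8) = 5/18; P(data | r = 6) = (3/9)(6/8) = 1/4.
Multiplying each by its prior: 1/3 · 7/36 = 7/108, 1/3 · 5/18 = 5/54, 1/3 · 1/4 = 1/12; these sum to 13/54.
Dividing through by the total gives posterior P(r = 2 | data) = 7/26, P(r = 5 | data) = 5/13, P(r = 6 | data) = 9/26.
So P(yellow next | data) = Σ P(yellow next | H) P(H | data) = (1/7)(7/26) + (4/7)(5/13) + (5/7)(9/26) = 46/91.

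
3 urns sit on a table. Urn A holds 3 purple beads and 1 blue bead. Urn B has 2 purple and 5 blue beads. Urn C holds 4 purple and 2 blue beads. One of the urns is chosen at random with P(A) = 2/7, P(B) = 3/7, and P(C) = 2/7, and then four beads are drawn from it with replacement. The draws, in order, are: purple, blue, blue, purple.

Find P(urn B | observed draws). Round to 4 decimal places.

Under each hypothesis, the probability of the observed sequence is: P(data | urn A) = (3/4)(1/4)(1/4)(3/4) = 0.035156; P(data | urn B) = (2/7)(5/7)(5/7)(2/7) = 0.041649; P(data | urn C) = (4/6)(2/6)(2/6)(4/6) = 0.049383.
Weighting by the prior gives 2/7 · 0.035156 = 0.010045, 3/7 · 0.041649 = 0.01785, 2/7 · 0.049383 = 0.014109; these sum to 0.042004.
By Bayes' rule, P(urn B | data) = (0.01785) / (0.042004) = 0.42496.

0.4250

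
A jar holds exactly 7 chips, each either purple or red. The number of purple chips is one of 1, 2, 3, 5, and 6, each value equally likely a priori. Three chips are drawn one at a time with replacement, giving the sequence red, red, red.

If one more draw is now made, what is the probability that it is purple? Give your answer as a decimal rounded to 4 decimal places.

0.2429

Compute the likelihood of the observed sequence for each case: P(data | r = 1) = (6/7)(6/7)(6/7) = 0.62974; P(data | r = 2) = (5/7)(5/7)(5/7) = 0.36443; P(data | r = 3) = (4/7)(4/7)(4/7) = 0.18659; P(data | r = 5) = (2/7)(2/7)(2/7) = 0.023324; P(data | r = 6) = (1/7)(1/7)(1/7) = 0.0029155.
The prior-weighted likelihoods are 1/5 · 0.62974 = 0.12595, 1/5 · 0.36443 = 0.072886, 1/5 · 0.18659 = 0.037318, 1/5 · 0.023324 = 0.0046647, 1/5 · 0.0029155 = 0.00058309; summing to 0.2414.
The posterior is then P(r = 1 | data) = 0.52174, P(r = 2 | data) = 0.30193, P(r = 3 | data) = 0.15459, P(r = 5 | data) = 0.019324, P(r = 6 | data) = 0.0024155.
Averaging over the posterior, P(purple next | data) = (1/7)(0.52174) + (2/7)(0.30193) + (3/7)(0.15459) + (5/7)(0.019324) + (6/7)(0.0024155) = 0.24293.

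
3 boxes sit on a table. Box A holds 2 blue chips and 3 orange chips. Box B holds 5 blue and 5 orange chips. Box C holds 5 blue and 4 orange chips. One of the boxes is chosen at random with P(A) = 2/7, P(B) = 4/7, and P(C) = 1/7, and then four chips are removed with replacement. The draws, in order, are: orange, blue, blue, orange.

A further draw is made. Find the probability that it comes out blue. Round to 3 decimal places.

For each hypothesis, P(data | H) works out to: P(data | box A) = (3/5)(2/5)(2/5)(3/5) = 0.0576; P(data | box B) = (5/10)(5/10)(5/10)(5/10) = 0.0625; P(data | box C) = (4/9)(5/9)(5/9)(4/9) = 0.060966.
The prior-weighted likelihoods are 2/7 · 0.0576 = 0.016457, 4/7 · 0.0625 = 0.035714, 1/7 · 0.060966 = 0.0087095; these sum to 0.060881.
Dividing through by the total gives posterior P(box A | data) = 0.27032, P(box B | data) = 0.58663, P(box C | data) = 0.14306.
Averaging over the posterior, P(blue next | data) = (2/5)(0.27032) + (1/2)(0.58663) + (5/9)(0.14306) = 0.48092.

0.481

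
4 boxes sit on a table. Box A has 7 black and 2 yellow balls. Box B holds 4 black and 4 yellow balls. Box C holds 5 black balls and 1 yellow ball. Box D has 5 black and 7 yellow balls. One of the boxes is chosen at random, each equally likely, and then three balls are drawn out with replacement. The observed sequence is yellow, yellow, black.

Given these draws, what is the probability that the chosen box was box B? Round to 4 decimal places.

Under each hypothesis, the probability of the observed sequence is: P(data | box A) = (2/9)(2/9)(7/9) = 0.038409; P(data | box B) = (4/8)(4/8)(4/8) = 0.125; P(data | box C) = (1/6)(1/6)(5/6) = 0.023148; P(data | box D) = (7/12)(7/12)(5/12) = 0.14178.
Multiplying each by its prior: 1/4 · 0.038409 = 0.0096022, 1/4 · 0.125 = 0.03125, 1/4 · 0.023148 = 0.005787, 1/4 · 0.14178 = 0.035446; summing to 0.082085.
Hence P(box B | data) = (0.03125) / (0.082085) = 0.3807.

0.3807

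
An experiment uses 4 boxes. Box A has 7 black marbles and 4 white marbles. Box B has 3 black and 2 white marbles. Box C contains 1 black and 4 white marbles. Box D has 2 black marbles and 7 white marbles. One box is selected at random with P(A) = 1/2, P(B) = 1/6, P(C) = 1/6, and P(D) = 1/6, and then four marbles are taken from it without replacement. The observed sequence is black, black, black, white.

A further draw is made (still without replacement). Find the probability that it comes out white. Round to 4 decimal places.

0.5652

The likelihood of the observed sequence under each hypothesis: P(data | box A) = (7/11)(6/10)(5/9)(4/8) = 7/66; P(data | box B) = (3/5)(2/4)(1/3)(2/2) = 1/10; P(data | box C) = (1/5)(0/4) = 0; P(data | box D) = (2/9)(1/8)(0/7) = 0.
Weighting by the prior gives 1/2 · 7/66 = 7/132, 1/6 · 1/10 = 1/60, 1/6 · 0 = 0, 1/6 · 0 = 0; these sum to 23/330.
Normalising, the posterior is P(box A | data) = 35/46, P(box B | data) = 11/46, P(box C | data) = 0, P(box D | data) = 0.
Averaging over the posterior, P(white next | data) = (3/7)(35/46) + (1)(11/46) = 13/23.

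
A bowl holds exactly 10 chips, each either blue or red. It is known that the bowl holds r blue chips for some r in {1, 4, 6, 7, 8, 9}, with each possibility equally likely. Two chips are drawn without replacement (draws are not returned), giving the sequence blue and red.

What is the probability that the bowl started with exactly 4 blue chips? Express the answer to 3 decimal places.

0.233

The likelihood of the observed sequence under each hypothesis: P(data | r = 1) = (1/10)(9/9) = 1/10; P(data | r = 4) = (4/10)(6/9) = 4/15; P(data | r = 6) = (6/10)(4/9) = 4/15; P(data | r = 7) = (7/10)(3/9) = 7/30; P(data | r = 8) = (8/10)(2/9) = 8/45; P(data | r = 9) = (9/10)(1/9) = 1/10.
Weighting by the prior gives 1/6 · 1/10 = 1/60, 1/6 · 4/15 = 2/45, 1/6 · 4/15 = 2/45, 1/6 · 7/30 = 7/180, 1/6 · 8/45 = 4/135, 1/6 · 1/10 = 1/60; with total 103/540.
So P(r = 4 | data) = (2/45) / (103/540) = 24/103.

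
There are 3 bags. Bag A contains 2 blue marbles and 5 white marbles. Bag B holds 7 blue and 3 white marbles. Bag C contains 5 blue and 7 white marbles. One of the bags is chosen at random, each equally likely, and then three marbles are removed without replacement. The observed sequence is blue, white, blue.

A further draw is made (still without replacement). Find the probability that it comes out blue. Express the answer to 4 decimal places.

0.4879

For each hypothesis, P(data | H) works out to: P(data | bag A) = (2/7)(5/6)(1/5) = 0.047619; P(data | bag B) = (7/10)(3/9)(6/8) = 0.175; P(data | bag C) = (5/12)(7/11)(4/10) = 0.10606.
The prior-weighted likelihoods are 1/3 · 0.047619 = 0.015873, 1/3 · 0.175 = 0.058333, 1/3 · 0.10606 = 0.035354; summing to 0.10956.
Dividing through by the total gives posterior P(bag A | data) = 0.14488, P(bag B | data) = 0.53243, P(bag C | data) = 0.32269.
The predictive probability is P(blue next | data) = (0)(0.14488) + (5/7)(0.53243) + (1/3)(0.32269) = 0.48787.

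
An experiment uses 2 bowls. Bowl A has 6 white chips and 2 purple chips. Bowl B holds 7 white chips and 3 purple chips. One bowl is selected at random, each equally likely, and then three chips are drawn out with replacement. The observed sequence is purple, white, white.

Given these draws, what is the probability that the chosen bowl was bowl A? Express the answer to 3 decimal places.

0.489

Compute the likelihood of the observed sequence for each case: P(data | bowl A) = (2/8)(6/8)(6/8) = 0.14062; P(data | bowl B) = (3/10)(7/10)(7/10) = 0.147.
Weighting by the prior gives 1/2 · 0.14062 = 0.070312, 1/2 · 0.147 = 0.0735; with total 0.14381.
By Bayes' rule, P(bowl A | data) = (0.070312) / (0.14381) = 0.48892.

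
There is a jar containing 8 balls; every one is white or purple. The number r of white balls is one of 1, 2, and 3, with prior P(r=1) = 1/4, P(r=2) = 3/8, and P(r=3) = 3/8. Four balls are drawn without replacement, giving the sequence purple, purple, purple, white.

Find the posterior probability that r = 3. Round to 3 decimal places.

For each hypothesis, P(data | H) works out to: P(data | r = 1) = (7/8)(6/7)(5/6)(1/5) = 1/8; P(data | r = 2) = (6/8)(5/7)(4/6)(2/5) = 1/7; P(data | r = 3) = (5/8)(4/7)(3/6)(3/5) = 3/28.
The prior-weighted likelihoods are 1/4 · 1/8 = 1/32, 3/8 · 1/7 = 3/56, 3/8 · 3/28 = 9/224; with total 1/8.
Hence P(r = 3 | data) = (9/224) / (1/8) = 9/28.

0.321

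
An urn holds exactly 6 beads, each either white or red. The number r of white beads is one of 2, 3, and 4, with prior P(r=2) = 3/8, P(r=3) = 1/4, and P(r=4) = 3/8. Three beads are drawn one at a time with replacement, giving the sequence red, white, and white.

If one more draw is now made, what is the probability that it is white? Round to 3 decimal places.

The likelihood of the observed sequence under each hypothesis: P(data | r = 2) = (4/6)(2/6)(2/6) = 2/27; P(data | r = 3) = (3/6)(3/6)(3/6) = 1/8; P(data | r = 4) = (2/6)(4/6)(4/6) = 4/27.
The prior-weighted likelihoods are 3/8 · 2/27 = 1/36, 1/4 · 1/8 = 1/32, 3/8 · 4/27 = 1/18; these sum to 11/96.
The posterior is then P(r = 2 | data) = 8/33, P(r = 3 | data) = 3/11, P(r = 4 | data) = 16/33.
So P(white next | data) = Σ P(white next | H) P(H | data) = (1/3)(8/33) + (1/2)(3/11) + (2/3)(16/33) = 107/198.

0.540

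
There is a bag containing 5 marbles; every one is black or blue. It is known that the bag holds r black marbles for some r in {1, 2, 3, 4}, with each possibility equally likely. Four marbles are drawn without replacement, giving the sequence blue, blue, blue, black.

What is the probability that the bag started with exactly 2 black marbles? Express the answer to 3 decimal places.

For each hypothesis, P(data | H) works out to: P(data | r = 1) = (4/5)(3/4)(2/3)(1/2) = 1/5; P(data | r = 2) = (3/5)(2/4)(1/3)(2/2) = 1/10; P(data | r = 3) = (2/5)(1/4)(0/3) = 0; P(data | r = 4) = (1/5)(0/4) = 0.
Multiplying each by its prior: 1/4 · 1/5 = 1/20, 1/4 · 1/10 = 1/40, 1/4 · 0 = 0, 1/4 · 0 = 0; with total 3/40.
Hence P(r = 2 | data) = (1/40) / (3/40) = 1/3.

0.333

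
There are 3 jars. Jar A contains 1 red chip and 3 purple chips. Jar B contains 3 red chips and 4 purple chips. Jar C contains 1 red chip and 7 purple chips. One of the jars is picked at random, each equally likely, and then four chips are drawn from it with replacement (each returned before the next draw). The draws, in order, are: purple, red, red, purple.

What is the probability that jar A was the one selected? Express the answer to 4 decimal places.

Compute the likelihood of the observed sequence for each case: P(data | jar A) = (3/4)(1/4)(1/4)(3/4) = 0.035156; P(data | jar B) = (4/7)(3/7)(3/7)(4/7) = 0.059975; P(data | jar C) = (7/8)(1/8)(1/8)(7/8) = 0.011963.
Weighting by the prior gives 1/3 · 0.035156 = 0.011719, 1/3 · 0.059975 = 0.019992, 1/3 · 0.011963 = 0.0039876; these sum to 0.035698.
By Bayes' rule, P(jar A | data) = (0.011719) / (0.035698) = 0.32827.

0.3283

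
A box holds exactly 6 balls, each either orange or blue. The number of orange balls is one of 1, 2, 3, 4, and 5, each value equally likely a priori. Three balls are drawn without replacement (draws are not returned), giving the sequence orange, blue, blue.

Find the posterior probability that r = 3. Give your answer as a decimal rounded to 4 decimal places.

Under each hypothesis, the probability of the observed sequence is: P(data | r = 1) = (1/6)(5/5)(4/4) = 1/6; P(data | r = 2) = (2/6)(4/5)(3/4) = 1/5; P(data | r = 3) = (3/6)(3/5)(2/4) = 3/20; P(data | r = 4) = (4/6)(2/5)(1/4) = 1/15; P(data | r = 5) = (5/6)(1/5)(0/4) = 0.
The prior-weighted likelihoods are 1/5 · 1/6 = 1/30, 1/5 · 1/5 = 1/25, 1/5 · 3/20 = 3/100, 1/5 · 1/15 = 1/75, 1/5 · 0 = 0; these sum to 7/60.
By Bayes' rule, P(r = 3 | data) = (3/100) / (7/60) = 9/35.

0.2571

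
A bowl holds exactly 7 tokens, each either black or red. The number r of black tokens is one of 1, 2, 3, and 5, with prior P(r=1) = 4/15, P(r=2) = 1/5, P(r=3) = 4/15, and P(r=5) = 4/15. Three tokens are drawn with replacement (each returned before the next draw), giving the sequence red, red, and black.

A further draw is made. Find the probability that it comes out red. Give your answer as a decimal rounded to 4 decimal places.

0.6416

Compute the likelihood of the observed sequence for each case: P(data | r = 1) = (6/7)(6/7)(1/7) = 0.10496; P(data | r = 2) = (5/7)(5/7)(2/7) = 0.14577; P(data | r = 3) = (4/7)(4/7)(3/7) = 0.13994; P(data | r = 5) = (2/7)(2/7)(5/7) = 0.058309.
Multiplying each by its prior: 4/15 · 0.10496 = 0.027988, 1/5 · 0.14577 = 0.029155, 4/15 · 0.13994 = 0.037318, 4/15 · 0.058309 = 0.015549; these sum to 0.11001.
Normalising, the posterior is P(r = 1 | data) = 0.25442, P(r = 2 | data) = 0.26502, P(r = 3 | data) = 0.33922, P(r = 5 | data) = 0.14134.
So P(red next | data) = Σ P(red next | H) P(H | data) = (6/7)(0.25442) + (5/7)(0.26502) + (4/7)(0.33922) + (2/7)(0.14134) = 0.6416.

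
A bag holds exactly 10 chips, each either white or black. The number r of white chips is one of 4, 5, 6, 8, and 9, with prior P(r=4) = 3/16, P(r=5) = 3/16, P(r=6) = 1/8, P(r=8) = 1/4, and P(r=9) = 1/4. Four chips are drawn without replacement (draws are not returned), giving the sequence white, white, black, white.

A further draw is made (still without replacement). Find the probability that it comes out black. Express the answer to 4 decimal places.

The likelihood of the observed sequence under each hypothesis: P(data | r = 4) = (4/10)(3/9)(6/8)(2/7) = 0.028571; P(data | r = 5) = (5/10)(4/9)(5/8)(3/7) = 0.059524; P(data | r = 6) = (6/10)(5/9)(4/8)(4/7) = 0.095238; P(data | r = 8) = (8/10)(7/9)(2/8)(6/7) = 0.13333; P(data | r = 9) = (9/10)(8/9)(1/8)(7/7) = 0.1.
Multiplying each by its prior: 3/16 · 0.028571 = 0.0053571, 3/16 · 0.059524 = 0.011161, 1/8 · 0.095238 = 0.011905, 1/4 · 0.13333 = 0.033333, 1/4 · 0.1 = 0.025; with total 0.086756.
Normalising, the posterior is P(r = 4 | data) = 0.06175, P(r = 5 | data) = 0.12864, P(r = 6 | data) = 0.13722, P(r = 8 | data) = 0.38422, P(r = 9 | data) = 0.28816.
So P(black next | data) = Σ P(black next | H) P(H | data) = (5/6)(0.06175) + (2/3)(0.12864) + (1/2)(0.13722) + (1/6)(0.38422) + (0)(0.28816) = 0.26987.

0.2699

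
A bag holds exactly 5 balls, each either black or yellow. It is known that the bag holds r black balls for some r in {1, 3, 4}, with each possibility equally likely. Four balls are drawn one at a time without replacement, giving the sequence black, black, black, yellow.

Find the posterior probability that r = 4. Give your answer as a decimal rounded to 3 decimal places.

For each hypothesis, P(data | H) works out to: P(data | r = 1) = (1/5)(0/4) = 0; P(data | r = 3) = (3/5)(2/4)(1/3)(2/2) = 1/10; P(data | r = 4) = (4/5)(3/4)(2/3)(1/2) = 1/5.
Multiplying each by its prior: 1/3 · 0 = 0, 1/3 · 1/10 = 1/30, 1/3 · 1/5 = 1/15; summing to 1/10.
By Bayes' rule, P(r = 4 | data) = (1/15) / (1/10) = 2/3.

0.667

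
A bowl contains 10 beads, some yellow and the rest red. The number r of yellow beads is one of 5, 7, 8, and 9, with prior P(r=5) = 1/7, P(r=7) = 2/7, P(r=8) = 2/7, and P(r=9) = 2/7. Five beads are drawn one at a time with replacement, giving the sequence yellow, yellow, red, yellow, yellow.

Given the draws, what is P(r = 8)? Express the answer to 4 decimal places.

The likelihood of the observed sequence under each hypothesis: P(data | r = 5) = (5/10)(5/10)(5/10)(5/10)(5/10) = 0.03125; P(data | r = 7) = (7/10)(7/10)(3/10)(7/10)(7/10) = 0.07203; P(data | r = 8) = (8/10)(8/10)(2/10)(8/10)(8/10) = 0.08192; P(data | r = 9) = (9/10)(9/10)(1/10)(9/10)(9/10) = 0.06561.
The prior-weighted likelihoods are 1/7 · 0.03125 = 0.0044643, 2/7 · 0.07203 = 0.02058, 2/7 · 0.08192 = 0.023406, 2/7 · 0.06561 = 0.018746; these sum to 0.067196.
Therefore the posterior P(r = 8 | data) = (0.023406) / (0.067196) = 0.34832.

0.3483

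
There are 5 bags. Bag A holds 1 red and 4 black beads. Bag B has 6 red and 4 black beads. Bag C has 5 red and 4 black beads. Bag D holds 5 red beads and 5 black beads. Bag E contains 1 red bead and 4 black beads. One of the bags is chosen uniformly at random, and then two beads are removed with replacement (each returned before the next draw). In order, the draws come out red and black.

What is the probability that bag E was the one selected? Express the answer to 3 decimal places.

0.151

The likelihood of the observed sequence under each hypothesis: P(data | bag A) = (1/5)(4/5) = 0.16; P(data | bag B) = (6/10)(4/10) = 0.24; P(data | bag C) = (5/9)(4/9) = 0.24691; P(data | bag D) = (5/10)(5/10) = 0.25; P(data | bag E) = (1/5)(4/5) = 0.16.
Multiplying each by its prior: 1/5 · 0.16 = 0.032, 1/5 · 0.24 = 0.048, 1/5 · 0.24691 = 0.049383, 1/5 · 0.25 = 0.05, 1/5 · 0.16 = 0.032; summing to 0.21138.
Therefore the posterior P(bag E | data) = (0.032) / (0.21138) = 0.15138.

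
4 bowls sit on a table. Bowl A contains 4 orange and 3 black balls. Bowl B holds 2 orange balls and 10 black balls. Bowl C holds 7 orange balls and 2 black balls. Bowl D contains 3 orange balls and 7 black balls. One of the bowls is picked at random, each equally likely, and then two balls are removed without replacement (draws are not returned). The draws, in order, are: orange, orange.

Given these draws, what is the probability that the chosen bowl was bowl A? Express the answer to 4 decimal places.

0.3005

The likelihood of the observed sequence under each hypothesis: P(data | bowl A) = (4/7)(3/6) = 0.28571; P(data | bowl B) = (2/12)(1/11) = 0.015152; P(data | bowl C) = (7/9)(6/8) = 0.58333; P(data | bowl D) = (3/10)(2/9) = 0.066667.
Weighting by the prior gives 1/4 · 0.28571 = 0.071429, 1/4 · 0.015152 = 0.0037879, 1/4 · 0.58333 = 0.14583, 1/4 · 0.066667 = 0.016667; with total 0.23772.
Therefore the posterior P(bowl A | data) = (0.071429) / (0.23772) = 0.30048.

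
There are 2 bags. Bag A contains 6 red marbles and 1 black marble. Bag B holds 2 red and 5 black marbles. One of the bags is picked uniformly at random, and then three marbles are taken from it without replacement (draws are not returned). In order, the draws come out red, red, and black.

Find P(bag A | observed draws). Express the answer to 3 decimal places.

0.750

For each hypothesis, P(data | H) works out to: P(data | bag A) = (6/7)(5/6)(1/5) = 1/7; P(data | bag B) = (2/7)(1/6)(5/5) = 1/21.
Weighting by the prior gives 1/2 · 1/7 = 1/14, 1/2 · 1/21 = 1/42; with total 2/21.
By Bayes' rule, P(bag A | data) = (1/14) / (2/21) = 3/4.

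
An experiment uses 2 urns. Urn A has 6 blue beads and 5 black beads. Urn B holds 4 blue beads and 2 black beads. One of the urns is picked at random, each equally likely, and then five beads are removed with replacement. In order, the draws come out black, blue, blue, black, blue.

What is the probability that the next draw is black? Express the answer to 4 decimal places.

The likelihood of the observed sequence under each hypothesis: P(data | urn A) = (5/11)(6/11)(6/11)(5/11)(6/11) = 0.03353; P(data | urn B) = (2/6)(4/6)(4/6)(2/6)(4/6) = 0.032922.
Weighting by the prior gives 1/2 · 0.03353 = 0.016765, 1/2 · 0.032922 = 0.016461; with total 0.033226.
Dividing through by the total gives posterior P(urn A | data) = 0.50457, P(urn B | data) = 0.49543.
The predictive probability is P(black next | data) = (5/11)(0.50457) + (1/3)(0.49543) = 0.39449.

0.3945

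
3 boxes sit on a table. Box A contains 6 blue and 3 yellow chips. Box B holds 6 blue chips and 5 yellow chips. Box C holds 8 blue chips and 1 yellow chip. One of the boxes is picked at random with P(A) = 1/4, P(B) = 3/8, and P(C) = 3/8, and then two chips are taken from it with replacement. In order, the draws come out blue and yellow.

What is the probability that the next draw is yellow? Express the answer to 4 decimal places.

The likelihood of the observed sequence under each hypothesis: P(data | box A) = (6/9)(3/9) = 0.22222; P(data | box B) = (6/11)(5/11) = 0.24793; P(data | box C) = (8/9)(1/9) = 0.098765.
Multiplying each by its prior: 1/4 · 0.22222 = 0.055556, 3/8 · 0.24793 = 0.092975, 3/8 · 0.098765 = 0.037037; these sum to 0.18557.
The posterior is then P(box A | data) = 0.29938, P(box B | data) = 0.50103, P(box C | data) = 0.19959.
So P(yellow next | data) = Σ P(yellow next | H) P(H | data) = (1/3)(0.29938) + (5/11)(0.50103) + (1/9)(0.19959) = 0.34971.

0.3497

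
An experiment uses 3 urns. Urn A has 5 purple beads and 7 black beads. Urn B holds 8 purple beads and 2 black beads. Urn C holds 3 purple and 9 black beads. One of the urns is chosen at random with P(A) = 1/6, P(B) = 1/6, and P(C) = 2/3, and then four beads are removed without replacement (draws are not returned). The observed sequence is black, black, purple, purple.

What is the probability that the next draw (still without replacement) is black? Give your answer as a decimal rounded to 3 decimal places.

0.719

Compute the likelihood of the observed sequence for each case: P(data | urn A) = (7/12)(6/11)(5/10)(4/9) = 0.070707; P(data | urn B) = (2/10)(1/9)(8/8)(7/7) = 0.022222; P(data | urn C) = (9/12)(8/11)(3/10)(2/9) = 0.036364.
Weighting by the prior gives 1/6 · 0.070707 = 0.011785, 1/6 · 0.022222 = 0.0037037, 2/3 · 0.036364 = 0.024242; these sum to 0.039731.
Dividing through by the total gives posterior P(urn A | data) = 0.29661, P(urn B | data) = 0.09322, P(urn C | data) = 0.61017.
The predictive probability is P(black next | data) = (5/8)(0.29661) + (0)(0.09322) + (7/8)(0.61017) = 0.71928.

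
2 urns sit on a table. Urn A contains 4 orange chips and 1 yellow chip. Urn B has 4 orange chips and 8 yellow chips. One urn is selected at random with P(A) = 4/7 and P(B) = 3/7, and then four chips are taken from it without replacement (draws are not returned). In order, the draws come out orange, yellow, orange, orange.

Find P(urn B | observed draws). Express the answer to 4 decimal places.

0.0571

For each hypothesis, P(data | H) works out to: P(data | urn A) = (4/5)(1/4)(3/3)(2/2) = 0.2; P(data | urn B) = (4/12)(8/11)(3/10)(2/9) = 0.016162.
Multiplying each by its prior: 4/7 · 0.2 = 0.11429, 3/7 · 0.016162 = 0.0069264; with total 0.12121.
So P(urn B | data) = (0.0069264) / (0.12121) = 0.057143.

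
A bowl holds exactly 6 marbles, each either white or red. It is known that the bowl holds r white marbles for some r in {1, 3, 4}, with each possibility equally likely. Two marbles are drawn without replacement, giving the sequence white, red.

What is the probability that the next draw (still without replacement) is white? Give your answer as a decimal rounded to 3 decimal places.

0.477

The likelihood of the observed sequence under each hypothesis: P(data | r = 1) = (1/6)(5/5) = 1/6; P(data | r = 3) = (3/6)(3/5) = 3/10; P(data | r = 4) = (4/6)(2/5) = 4/15.
Multiplying each by its prior: 1/3 · 1/6 = 1/18, 1/3 · 3/10 = 1/10, 1/3 · 4/15 = 4/45; these sum to 11/45.
The posterior is then P(r = 1 | data) = 5/22, P(r = 3 | data) = 9/22, P(r = 4 | data) = 4/11.
So P(white next | data) = Σ P(white next | H) P(H | data) = (0)(5/22) + (1/2)(9/22) + (3/4)(4/11) = 21/44.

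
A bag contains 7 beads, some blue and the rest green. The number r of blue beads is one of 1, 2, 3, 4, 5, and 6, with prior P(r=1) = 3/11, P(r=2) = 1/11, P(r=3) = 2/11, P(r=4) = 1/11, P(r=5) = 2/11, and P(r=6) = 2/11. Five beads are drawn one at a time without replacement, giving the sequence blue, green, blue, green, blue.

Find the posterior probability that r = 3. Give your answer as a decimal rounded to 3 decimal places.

0.273

Compute the likelihood of the observed sequence for each case: P(data | r = 1) = (1/7)(6/6)(0/5) = 0; P(data | r = 2) = (2/7)(5/6)(1/5)(4/4)(0/3) = 0; P(data | r = 3) = (3/7)(4/6)(2/5)(3/4)(1/3) = 1/35; P(data | r = 4) = (4/7)(3/6)(3/5)(2/4)(2/3) = 2/35; P(data | r = 5) = (5/7)(2/6)(4/5)(1/4)(3/3) = 1/21; P(data | r = 6) = (6/7)(1/6)(5/5)(0/4) = 0.
The prior-weighted likelihoods are 3/11 · 0 = 0, 1/11 · 0 = 0, 2/11 · 1/35 = 2/385, 1/11 · 2/35 = 2/385, 2/11 · 1/21 = 2/231, 2/11 · 0 = 0; these sum to 2/105.
So P(r = 3 | data) = (2/385) / (2/105) = 3/11.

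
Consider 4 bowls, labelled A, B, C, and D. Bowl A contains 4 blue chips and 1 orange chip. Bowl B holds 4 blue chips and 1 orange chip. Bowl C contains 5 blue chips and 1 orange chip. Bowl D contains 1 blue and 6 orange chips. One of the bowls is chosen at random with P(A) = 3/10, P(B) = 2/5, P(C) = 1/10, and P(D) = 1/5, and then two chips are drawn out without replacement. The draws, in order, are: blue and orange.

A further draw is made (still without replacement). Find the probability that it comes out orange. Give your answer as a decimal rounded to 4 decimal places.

For each hypothesis, P(data | H) works out to: P(data | bowl A) = (4/5)(1/4) = 0.2; P(data | bowl B) = (4/5)(1/4) = 0.2; P(data | bowl C) = (5/6)(1/5) = 0.16667; P(data | bowl D) = (1/7)(6/6) = 0.14286.
Multiplying each by its prior: 3/10 · 0.2 = 0.06, 2/5 · 0.2 = 0.08, 1/10 · 0.16667 = 0.016667, 1/5 · 0.14286 = 0.028571; with total 0.18524.
Normalising, the posterior is P(bowl A | data) = 0.32391, P(bowl B | data) = 0.43188, P(bowl C | data) = 0.089974, P(bowl D | data) = 0.15424.
So P(orange next | data) = Σ P(orange next | H) P(H | data) = (0)(0.32391) + (0)(0.43188) + (0)(0.089974) + (1)(0.15424) = 0.15424.

0.1542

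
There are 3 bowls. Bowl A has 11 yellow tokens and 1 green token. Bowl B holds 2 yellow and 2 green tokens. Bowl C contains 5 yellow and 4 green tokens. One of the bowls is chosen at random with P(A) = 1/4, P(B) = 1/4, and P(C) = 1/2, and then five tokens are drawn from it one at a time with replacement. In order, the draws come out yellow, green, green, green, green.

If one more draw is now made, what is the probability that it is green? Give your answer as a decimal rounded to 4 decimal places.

For each hypothesis, P(data | H) works out to: P(data | bowl A) = (11/12)(1/12)(1/12)(1/12)(1/12) = 4.4207e-05; P(data | bowl B) = (2/4)(2/4)(2/4)(2/4)(2/4) = 0.03125; P(data | bowl C) = (5/9)(4/9)(4/9)(4/9)(4/9) = 0.021677.
The prior-weighted likelihoods are 1/4 · 4.4207e-05 = 1.1052e-05, 1/4 · 0.03125 = 0.0078125, 1/2 · 0.021677 = 0.010838; with total 0.018662.
Normalising, the posterior is P(bowl A | data) = 0.0005922, P(bowl B | data) = 0.41863, P(bowl C | data) = 0.58078.
Averaging over the posterior, P(green next | data) = (1/12)(0.0005922) + (1/2)(0.41863) + (4/9)(0.58078) = 0.46749.

0.4675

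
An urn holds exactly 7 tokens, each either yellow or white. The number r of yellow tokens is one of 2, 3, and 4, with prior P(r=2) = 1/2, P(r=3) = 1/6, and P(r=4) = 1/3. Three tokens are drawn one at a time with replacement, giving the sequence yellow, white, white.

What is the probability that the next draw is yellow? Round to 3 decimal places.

For each hypothesis, P(data | H) works out to: P(data | r = 2) = (2/7)(5/7)(5/7) = 50/343; P(data | r = 3) = (3/7)(4/7)(4/7) = 48/343; P(data | r = 4) = (4/7)(3/7)(3/7) = 36/343.
Multiplying each by its prior: 1/2 · 50/343 = 25/343, 1/6 · 48/343 = 8/343, 1/3 · 36/343 = 12/343; summing to 45/343.
The posterior is then P(r = 2 | data) = 5/9, P(r = 3 | data) = 8/45, P(r = 4 | data) = 4/15.
Averaging over the posterior, P(yellow next | data) = (2/7)(5/9) + (3/7)(8/45) + (4/7)(4/15) = 122/315.

0.387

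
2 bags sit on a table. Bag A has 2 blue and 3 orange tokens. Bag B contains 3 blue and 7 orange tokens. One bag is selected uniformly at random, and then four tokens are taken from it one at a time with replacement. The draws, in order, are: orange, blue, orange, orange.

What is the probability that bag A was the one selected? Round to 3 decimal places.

0.456

Compute the likelihood of the observed sequence for each case: P(data | bag A) = (3/5)(2/5)(3/5)(3/5) = 0.0864; P(data | bag B) = (7/10)(3/10)(7/10)(7/10) = 0.1029.
Multiplying each by its prior: 1/2 · 0.0864 = 0.0432, 1/2 · 0.1029 = 0.05145; with total 0.09465.
So P(bag A | data) = (0.0432) / (0.09465) = 0.45642.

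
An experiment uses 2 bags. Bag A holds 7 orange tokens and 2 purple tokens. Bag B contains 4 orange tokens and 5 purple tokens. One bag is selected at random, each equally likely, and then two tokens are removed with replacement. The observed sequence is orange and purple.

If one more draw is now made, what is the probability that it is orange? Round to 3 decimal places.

0.582

For each hypothesis, P(data | H) works out to: P(data | bag A) = (7/9)(2/9) = 14/81; P(data | bag B) = (4/9)(5/9) = 20/81.
Multiplying each by its prior: 1/2 · 14/81 = 7/81, 1/2 · 20/81 = 10/81; these sum to 17/81.
Normalising, the posterior is P(bag A | data) = 7/17, P(bag B | data) = 10/17.
The predictive probability is P(orange next | data) = (7/9)(7/17) + (4/9)(10/17) = 89/153.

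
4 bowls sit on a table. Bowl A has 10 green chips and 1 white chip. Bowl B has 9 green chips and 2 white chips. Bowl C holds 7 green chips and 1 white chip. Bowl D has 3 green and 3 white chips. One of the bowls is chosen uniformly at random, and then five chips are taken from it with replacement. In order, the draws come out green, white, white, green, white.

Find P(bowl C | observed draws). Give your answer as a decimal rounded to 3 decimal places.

Under each hypothesis, the probability of the observed sequence is: P(data | bowl A) = (10/11)(1/11)(1/11)(10/11)(1/11) = 0.00062092; P(data | bowl B) = (9/11)(2/11)(2/11)(9/11)(2/11) = 0.0040236; P(data | bowl C) = (7/8)(1/8)(1/8)(7/8)(1/8) = 0.0014954; P(data | bowl D) = (3/6)(3/6)(3/6)(3/6)(3/6) = 0.03125.
Weighting by the prior gives 1/4 · 0.00062092 = 0.00015523, 1/4 · 0.0040236 = 0.0010059, 1/4 · 0.0014954 = 0.00037384, 1/4 · 0.03125 = 0.0078125; summing to 0.0093475.
So P(bowl C | data) = (0.00037384) / (0.0093475) = 0.039994.

0.040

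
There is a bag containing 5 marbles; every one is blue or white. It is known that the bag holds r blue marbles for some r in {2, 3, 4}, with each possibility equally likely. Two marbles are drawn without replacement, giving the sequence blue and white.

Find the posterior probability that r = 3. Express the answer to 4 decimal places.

0.3750

The likelihood of the observed sequence under each hypothesis: P(data | r = 2) = (2/5)(3/4) = 3/10; P(data | r = 3) = (3/5)(2/4) = 3/10; P(data | r = 4) = (4/5)(1/4) = 1/5.
Weighting by the prior gives 1/3 · 3/10 = 1/10, 1/3 · 3/10 = 1/10, 1/3 · 1/5 = 1/15; summing to 4/15.
Hence P(r = 3 | data) = (1/10) / (4/15) = 3/8.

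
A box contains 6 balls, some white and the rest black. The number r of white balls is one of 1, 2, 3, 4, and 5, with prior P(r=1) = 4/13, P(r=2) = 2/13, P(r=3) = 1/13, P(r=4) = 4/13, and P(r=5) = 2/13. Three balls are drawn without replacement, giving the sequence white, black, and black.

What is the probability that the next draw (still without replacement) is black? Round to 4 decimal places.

For each hypothesis, P(data | H) works out to: P(data | r = 1) = (1/6)(5/5)(4/4) = 1/6; P(data | r = 2) = (2/6)(4/5)(3/4) = 1/5; P(data | r = 3) = (3/6)(3/5)(2/4) = 3/20; P(data | r = 4) = (4/6)(2/5)(1/4) = 1/15; P(data | r = 5) = (5/6)(1/5)(0/4) = 0.
Weighting by the prior gives 4/13 · 1/6 = 2/39, 2/13 · 1/5 = 2/65, 1/13 · 3/20 = 3/260, 4/13 · 1/15 = 4/195, 2/13 · 0 = 0; these sum to 89/780.
The posterior is then P(r = 1 | data) = 40/89, P(r = 2 | data) = 24/89, P(r = 3 | data) = 9/89, P(r = 4 | data) = 16/89, P(r = 5 | data) = 0.
Averaging over the posterior, P(black next | data) = (1)(40/89) + (2/3)(24/89) + (1/3)(9/89) + (0)(16/89) = 59/89.

0.6629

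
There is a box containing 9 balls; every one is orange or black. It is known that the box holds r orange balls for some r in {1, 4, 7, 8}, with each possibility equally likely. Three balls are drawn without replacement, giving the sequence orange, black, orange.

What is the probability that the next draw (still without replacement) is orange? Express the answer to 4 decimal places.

0.7300

Under each hypothesis, the probability of the observed sequence is: P(data | r = 1) = (1/9)(8/8)(0/7) = 0; P(data | r = 4) = (4/9)(5/8)(3/7) = 5/42; P(data | r = 7) = (7/9)(2/8)(6/7) = 1/6; P(data | r = 8) = (8/9)(1/8)(7/7) = 1/9.
Weighting by the prior gives 1/4 · 0 = 0, 1/4 · 5/42 = 5/168, 1/4 · 1/6 = 1/24, 1/4 · 1/9 = 1/36; with total 25/252.
The posterior is then P(r = 1 | data) = 0, P(r = 4 | data) = 3/10, P(r = 7 | data) = 21/50, P(r = 8 | data) = 7/25.
The predictive probability is P(orange next | data) = (1/3)(3/10) + (5/6)(21/50) + (1)(7/25) = 73/100.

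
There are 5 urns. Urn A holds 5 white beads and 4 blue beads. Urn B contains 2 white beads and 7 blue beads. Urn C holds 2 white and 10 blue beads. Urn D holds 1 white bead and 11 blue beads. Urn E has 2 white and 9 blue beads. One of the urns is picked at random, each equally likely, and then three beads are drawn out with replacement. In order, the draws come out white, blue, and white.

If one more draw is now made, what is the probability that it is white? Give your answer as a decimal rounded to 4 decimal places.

0.4051

Under each hypothesis, the probability of the observed sequence is: P(data | urn A) = (5/9)(4/9)(5/9) = 0.13717; P(data | urn B) = (2/9)(7/9)(2/9) = 0.038409; P(data | urn C) = (2/12)(10/12)(2/12) = 0.023148; P(data | urn D) = (1/12)(11/12)(1/12) = 0.0063657; P(data | urn E) = (2/11)(9/11)(2/11) = 0.027047.
Multiplying each by its prior: 1/5 · 0.13717 = 0.027435, 1/5 · 0.038409 = 0.0076818, 1/5 · 0.023148 = 0.0046296, 1/5 · 0.0063657 = 0.0012731, 1/5 · 0.027047 = 0.0054095; with total 0.046429.
Dividing through by the total gives posterior P(urn A | data) = 0.5909, P(urn B | data) = 0.16545, P(urn C | data) = 0.099715, P(urn D | data) = 0.027421, P(urn E | data) = 0.11651.
Averaging over the posterior, P(white next | data) = (5/9)(0.5909) + (2/9)(0.16545) + (1/6)(0.099715) + (1/12)(0.027421) + (2/11)(0.11651) = 0.40513.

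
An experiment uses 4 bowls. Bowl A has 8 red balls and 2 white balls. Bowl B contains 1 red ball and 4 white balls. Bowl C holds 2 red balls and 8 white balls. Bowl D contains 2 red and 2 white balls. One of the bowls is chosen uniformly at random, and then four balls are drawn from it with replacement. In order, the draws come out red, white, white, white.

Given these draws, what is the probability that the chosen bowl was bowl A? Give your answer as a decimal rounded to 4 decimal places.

0.0234

The likelihood of the observed sequence under each hypothesis: P(data | bowl A) = (8/10)(2/10)(2/10)(2/10) = 0.0064; P(data | bowl B) = (1/5)(4/5)(4/5)(4/5) = 0.1024; P(data | bowl C) = (2/10)(8/10)(8/10)(8/10) = 0.1024; P(data | bowl D) = (2/4)(2/4)(2/4)(2/4) = 0.0625.
The prior-weighted likelihoods are 1/4 · 0.0064 = 0.0016, 1/4 · 0.1024 = 0.0256, 1/4 · 0.1024 = 0.0256, 1/4 · 0.0625 = 0.015625; with total 0.068425.
Hence P(bowl A | data) = (0.0016) / (0.068425) = 0.023383.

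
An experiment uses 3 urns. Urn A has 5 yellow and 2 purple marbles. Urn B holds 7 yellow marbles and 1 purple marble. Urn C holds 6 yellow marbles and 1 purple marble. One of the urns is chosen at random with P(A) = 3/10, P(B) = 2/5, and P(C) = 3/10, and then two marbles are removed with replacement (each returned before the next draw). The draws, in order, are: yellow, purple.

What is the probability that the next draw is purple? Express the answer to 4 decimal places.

Compute the likelihood of the observed sequence for each case: P(data | urn A) = (5/7)(2/7) = 0.20408; P(data | urn B) = (7/8)(1/8) = 0.10938; P(data | urn C) = (6/7)(1/7) = 0.12245.
Weighting by the prior gives 3/10 · 0.20408 = 0.061224, 2/5 · 0.10938 = 0.04375, 3/10 · 0.12245 = 0.036735; summing to 0.14171.
The posterior is then P(urn A | data) = 0.43204, P(urn B | data) = 0.30873, P(urn C | data) = 0.25923.
So P(purple next | data) = Σ P(purple next | H) P(H | data) = (2/7)(0.43204) + (1/8)(0.30873) + (1/7)(0.25923) = 0.19906.

0.1991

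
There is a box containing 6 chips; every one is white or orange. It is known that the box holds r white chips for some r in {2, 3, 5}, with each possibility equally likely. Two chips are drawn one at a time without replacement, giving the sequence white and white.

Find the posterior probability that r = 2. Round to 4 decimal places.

For each hypothesis, P(data | H) works out to: P(data | r = 2) = (2/6)(1/5) = 1/15; P(data | r = 3) = (3/6)(2/5) = 1/5; P(data | r = 5) = (5/6)(4/5) = 2/3.
The prior-weighted likelihoods are 1/3 · 1/15 = 1/45, 1/3 · 1/5 = 1/15, 1/3 · 2/3 = 2/9; these sum to 14/45.
Therefore the posterior P(r = 2 | data) = (1/45) / (14/45) = 1/14.

0.0714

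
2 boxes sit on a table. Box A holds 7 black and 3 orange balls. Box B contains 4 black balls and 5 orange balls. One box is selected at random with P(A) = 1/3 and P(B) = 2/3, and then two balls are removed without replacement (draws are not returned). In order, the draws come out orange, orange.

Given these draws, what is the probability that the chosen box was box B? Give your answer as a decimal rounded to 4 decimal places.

0.8929

Compute the likelihood of the observed sequence for each case: P(data | box A) = (3/10)(2/9) = 1/15; P(data | box B) = (5/9)(4/8) = 5/18.
Weighting by the prior gives 1/3 · 1/15 = 1/45, 2/3 · 5/18 = 5/27; these sum to 28/135.
So P(box B | data) = (5/27) / (28/135) = 25/28.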